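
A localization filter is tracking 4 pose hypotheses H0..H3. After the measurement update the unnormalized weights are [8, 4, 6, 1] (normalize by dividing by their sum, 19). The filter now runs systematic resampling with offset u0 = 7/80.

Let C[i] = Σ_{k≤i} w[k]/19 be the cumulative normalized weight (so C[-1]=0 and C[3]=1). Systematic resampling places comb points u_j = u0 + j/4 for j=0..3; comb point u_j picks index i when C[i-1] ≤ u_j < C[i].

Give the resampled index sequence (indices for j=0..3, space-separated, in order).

0 0 1 2

C = [8/19, 12/19, 18/19, 1]
j=0: u_0=7/80 ∈ [0, 8/19) → index 0
j=1: u_1=27/80 ∈ [0, 8/19) → index 0
j=2: u_2=47/80 ∈ [8/19, 12/19) → index 1
j=3: u_3=67/80 ∈ [12/19, 18/19) → index 2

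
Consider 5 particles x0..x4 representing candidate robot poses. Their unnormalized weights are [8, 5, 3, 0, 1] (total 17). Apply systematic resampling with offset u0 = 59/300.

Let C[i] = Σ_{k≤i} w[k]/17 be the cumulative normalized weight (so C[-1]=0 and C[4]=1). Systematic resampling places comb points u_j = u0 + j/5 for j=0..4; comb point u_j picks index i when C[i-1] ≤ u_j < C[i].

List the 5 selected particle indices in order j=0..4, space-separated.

C = [8/17, 13/17, 16/17, 16/17, 1]
j=0: u_0=59/300 ∈ [0, 8/17) → index 0
j=1: u_1=119/300 ∈ [0, 8/17) → index 0
j=2: u_2=179/300 ∈ [8/17, 13/17) → index 1
j=3: u_3=239/300 ∈ [13/17, 16/17) → index 2
j=4: u_4=299/300 ∈ [16/17, 1) → index 4

0 0 1 2 4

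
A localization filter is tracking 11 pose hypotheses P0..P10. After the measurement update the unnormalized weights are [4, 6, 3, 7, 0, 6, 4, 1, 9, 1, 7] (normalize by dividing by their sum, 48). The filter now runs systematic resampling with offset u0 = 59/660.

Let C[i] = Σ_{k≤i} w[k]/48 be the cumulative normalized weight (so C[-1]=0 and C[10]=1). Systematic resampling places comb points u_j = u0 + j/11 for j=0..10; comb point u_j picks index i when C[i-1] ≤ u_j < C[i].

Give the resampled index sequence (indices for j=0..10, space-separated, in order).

C = [1/12, 5/24, 13/48, 5/12, 5/12, 13/24, 5/8, 31/48, 5/6, 41/48, 1]
j=0: u_0=59/660 ∈ [1/12, 5/24) → index 1
j=1: u_1=119/660 ∈ [1/12, 5/24) → index 1
j=2: u_2=179/660 ∈ [13/48, 5/12) → index 3
j=3: u_3=239/660 ∈ [13/48, 5/12) → index 3
j=4: u_4=299/660 ∈ [5/12, 13/24) → index 5
j=5: u_5=359/660 ∈ [13/24, 5/8) → index 6
j=6: u_6=419/660 ∈ [5/8, 31/48) → index 7
j=7: u_7=479/660 ∈ [31/48, 5/6) → index 8
j=8: u_8=49/60 ∈ [31/48, 5/6) → index 8
j=9: u_9=599/660 ∈ [41/48, 1) → index 10
j=10: u_10=659/660 ∈ [41/48, 1) → index 10

1 1 3 3 5 6 7 8 8 10 10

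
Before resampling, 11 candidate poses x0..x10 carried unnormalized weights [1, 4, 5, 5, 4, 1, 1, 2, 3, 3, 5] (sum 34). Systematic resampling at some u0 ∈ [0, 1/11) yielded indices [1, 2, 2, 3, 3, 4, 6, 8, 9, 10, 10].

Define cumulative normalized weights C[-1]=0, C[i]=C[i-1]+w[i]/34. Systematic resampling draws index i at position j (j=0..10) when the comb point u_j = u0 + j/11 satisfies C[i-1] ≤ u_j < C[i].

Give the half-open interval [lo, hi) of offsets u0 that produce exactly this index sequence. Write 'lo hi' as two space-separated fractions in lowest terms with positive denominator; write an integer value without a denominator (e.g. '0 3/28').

21/374 27/374

C = [1/34, 5/34, 5/17, 15/34, 19/34, 10/17, 21/34, 23/34, 13/17, 29/34, 1]
j=0 picked index 1: u0 ∈ [1/34, 5/34)
j=1 picked index 2: u0 ∈ [21/374, 38/187)
j=2 picked index 2: u0 ∈ [-13/374, 21/187)
j=3 picked index 3: u0 ∈ [4/187, 63/374)
j=4 picked index 3: u0 ∈ [-13/187, 29/374)
j=5 picked index 4: u0 ∈ [-5/374, 39/374)
j=6 picked index 6: u0 ∈ [8/187, 27/374)
j=7 picked index 8: u0 ∈ [15/374, 24/187)
j=8 picked index 9: u0 ∈ [7/187, 47/374)
j=9 picked index 10: u0 ∈ [13/374, 2/11)
j=10 picked index 10: u0 ∈ [-21/374, 1/11)
intersection: [21/374, 27/374)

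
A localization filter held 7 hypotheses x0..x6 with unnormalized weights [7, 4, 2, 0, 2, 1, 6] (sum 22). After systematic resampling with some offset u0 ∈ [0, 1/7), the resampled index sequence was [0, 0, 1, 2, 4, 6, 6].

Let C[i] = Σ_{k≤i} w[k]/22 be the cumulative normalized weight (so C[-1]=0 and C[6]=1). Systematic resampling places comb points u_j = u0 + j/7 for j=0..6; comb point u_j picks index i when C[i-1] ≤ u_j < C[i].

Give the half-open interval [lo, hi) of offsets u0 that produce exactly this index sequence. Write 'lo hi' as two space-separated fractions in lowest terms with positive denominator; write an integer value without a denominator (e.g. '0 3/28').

1/14 17/154

C = [7/22, 1/2, 13/22, 13/22, 15/22, 8/11, 1]
j=0 picked index 0: u0 ∈ [0, 7/22)
j=1 picked index 0: u0 ∈ [-1/7, 27/154)
j=2 picked index 1: u0 ∈ [5/154, 3/14)
j=3 picked index 2: u0 ∈ [1/14, 25/154)
j=4 picked index 4: u0 ∈ [3/154, 17/154)
j=5 picked index 6: u0 ∈ [1/77, 2/7)
j=6 picked index 6: u0 ∈ [-10/77, 1/7)
intersection: [1/14, 17/154)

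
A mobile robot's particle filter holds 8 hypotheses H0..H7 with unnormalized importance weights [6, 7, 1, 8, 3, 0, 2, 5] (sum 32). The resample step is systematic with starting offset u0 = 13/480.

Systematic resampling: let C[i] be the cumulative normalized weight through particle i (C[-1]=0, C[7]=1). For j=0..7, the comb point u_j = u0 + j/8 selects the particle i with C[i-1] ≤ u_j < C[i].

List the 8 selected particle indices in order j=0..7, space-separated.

C = [3/16, 13/32, 7/16, 11/16, 25/32, 25/32, 27/32, 1]
j=0: u_0=13/480 ∈ [0, 3/16) → index 0
j=1: u_1=73/480 ∈ [0, 3/16) → index 0
j=2: u_2=133/480 ∈ [3/16, 13/32) → index 1
j=3: u_3=193/480 ∈ [3/16, 13/32) → index 1
j=4: u_4=253/480 ∈ [7/16, 11/16) → index 3
j=5: u_5=313/480 ∈ [7/16, 11/16) → index 3
j=6: u_6=373/480 ∈ [11/16, 25/32) → index 4
j=7: u_7=433/480 ∈ [27/32, 1) → index 7

0 0 1 1 3 3 4 7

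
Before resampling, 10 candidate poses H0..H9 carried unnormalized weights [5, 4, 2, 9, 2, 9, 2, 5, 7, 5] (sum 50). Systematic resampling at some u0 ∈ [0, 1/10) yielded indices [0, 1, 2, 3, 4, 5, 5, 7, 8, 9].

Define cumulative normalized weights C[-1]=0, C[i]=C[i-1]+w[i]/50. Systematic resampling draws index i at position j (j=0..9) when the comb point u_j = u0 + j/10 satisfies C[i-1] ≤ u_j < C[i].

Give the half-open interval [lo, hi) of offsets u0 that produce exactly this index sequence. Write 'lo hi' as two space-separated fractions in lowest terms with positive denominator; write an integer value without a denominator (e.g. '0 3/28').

0 1/50

C = [1/10, 9/50, 11/50, 2/5, 11/25, 31/50, 33/50, 19/25, 9/10, 1]
j=0 picked index 0: u0 ∈ [0, 1/10)
j=1 picked index 1: u0 ∈ [0, 2/25)
j=2 picked index 2: u0 ∈ [-1/50, 1/50)
j=3 picked index 3: u0 ∈ [-2/25, 1/10)
j=4 picked index 4: u0 ∈ [0, 1/25)
j=5 picked index 5: u0 ∈ [-3/50, 3/25)
j=6 picked index 5: u0 ∈ [-4/25, 1/50)
j=7 picked index 7: u0 ∈ [-1/25, 3/50)
j=8 picked index 8: u0 ∈ [-1/25, 1/10)
j=9 picked index 9: u0 ∈ [0, 1/10)
intersection: [0, 1/50)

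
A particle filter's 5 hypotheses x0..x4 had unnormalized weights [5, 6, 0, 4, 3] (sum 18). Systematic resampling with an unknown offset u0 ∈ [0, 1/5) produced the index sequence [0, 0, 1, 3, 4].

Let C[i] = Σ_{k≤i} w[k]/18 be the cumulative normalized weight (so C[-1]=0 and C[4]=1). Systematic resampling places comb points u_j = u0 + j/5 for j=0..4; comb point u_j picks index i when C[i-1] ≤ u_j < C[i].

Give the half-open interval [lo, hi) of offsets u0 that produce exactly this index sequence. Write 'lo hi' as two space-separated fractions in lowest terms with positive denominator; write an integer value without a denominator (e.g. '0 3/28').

1/30 7/90

C = [5/18, 11/18, 11/18, 5/6, 1]
j=0 picked index 0: u0 ∈ [0, 5/18)
j=1 picked index 0: u0 ∈ [-1/5, 7/90)
j=2 picked index 1: u0 ∈ [-11/90, 19/90)
j=3 picked index 3: u0 ∈ [1/90, 7/30)
j=4 picked index 4: u0 ∈ [1/30, 1/5)
intersection: [1/30, 7/90)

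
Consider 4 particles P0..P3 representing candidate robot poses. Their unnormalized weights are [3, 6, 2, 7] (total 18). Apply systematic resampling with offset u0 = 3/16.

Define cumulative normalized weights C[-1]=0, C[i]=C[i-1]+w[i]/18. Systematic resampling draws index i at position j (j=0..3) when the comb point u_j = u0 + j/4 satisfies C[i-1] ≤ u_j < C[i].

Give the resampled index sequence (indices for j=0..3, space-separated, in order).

C = [1/6, 1/2, 11/18, 1]
j=0: u_0=3/16 ∈ [1/6, 1/2) → index 1
j=1: u_1=7/16 ∈ [1/6, 1/2) → index 1
j=2: u_2=11/16 ∈ [11/18, 1) → index 3
j=3: u_3=15/16 ∈ [11/18, 1) → index 3

1 1 3 3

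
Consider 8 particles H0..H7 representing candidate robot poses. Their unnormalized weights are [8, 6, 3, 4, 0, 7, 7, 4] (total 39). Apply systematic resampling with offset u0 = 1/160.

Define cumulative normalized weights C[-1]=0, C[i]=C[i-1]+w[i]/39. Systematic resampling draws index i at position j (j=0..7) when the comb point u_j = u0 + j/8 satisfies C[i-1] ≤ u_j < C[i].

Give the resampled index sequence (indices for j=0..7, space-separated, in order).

0 0 1 2 3 5 6 6

C = [8/39, 14/39, 17/39, 7/13, 7/13, 28/39, 35/39, 1]
j=0: u_0=1/160 ∈ [0, 8/39) → index 0
j=1: u_1=21/160 ∈ [0, 8/39) → index 0
j=2: u_2=41/160 ∈ [8/39, 14/39) → index 1
j=3: u_3=61/160 ∈ [14/39, 17/39) → index 2
j=4: u_4=81/160 ∈ [17/39, 7/13) → index 3
j=5: u_5=101/160 ∈ [7/13, 28/39) → index 5
j=6: u_6=121/160 ∈ [28/39, 35/39) → index 6
j=7: u_7=141/160 ∈ [28/39, 35/39) → index 6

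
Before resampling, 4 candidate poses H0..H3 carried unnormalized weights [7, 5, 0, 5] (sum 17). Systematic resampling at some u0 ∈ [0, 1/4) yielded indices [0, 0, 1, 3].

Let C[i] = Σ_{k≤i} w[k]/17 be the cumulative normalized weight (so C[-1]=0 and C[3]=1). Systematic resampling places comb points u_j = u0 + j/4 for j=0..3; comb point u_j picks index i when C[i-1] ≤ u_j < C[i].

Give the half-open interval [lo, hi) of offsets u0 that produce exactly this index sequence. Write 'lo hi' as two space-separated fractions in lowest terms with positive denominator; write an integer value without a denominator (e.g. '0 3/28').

0 11/68

C = [7/17, 12/17, 12/17, 1]
j=0 picked index 0: u0 ∈ [0, 7/17)
j=1 picked index 0: u0 ∈ [-1/4, 11/68)
j=2 picked index 1: u0 ∈ [-3/34, 7/34)
j=3 picked index 3: u0 ∈ [-3/68, 1/4)
intersection: [0, 11/68)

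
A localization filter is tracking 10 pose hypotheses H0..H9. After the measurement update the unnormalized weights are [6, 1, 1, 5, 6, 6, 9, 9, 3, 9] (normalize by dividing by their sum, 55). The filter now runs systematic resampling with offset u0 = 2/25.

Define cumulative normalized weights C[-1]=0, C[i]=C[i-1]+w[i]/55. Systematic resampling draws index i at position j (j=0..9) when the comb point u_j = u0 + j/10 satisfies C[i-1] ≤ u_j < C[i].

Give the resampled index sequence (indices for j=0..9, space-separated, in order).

0 3 4 5 6 6 7 7 9 9

C = [6/55, 7/55, 8/55, 13/55, 19/55, 5/11, 34/55, 43/55, 46/55, 1]
j=0: u_0=2/25 ∈ [0, 6/55) → index 0
j=1: u_1=9/50 ∈ [8/55, 13/55) → index 3
j=2: u_2=7/25 ∈ [13/55, 19/55) → index 4
j=3: u_3=19/50 ∈ [19/55, 5/11) → index 5
j=4: u_4=12/25 ∈ [5/11, 34/55) → index 6
j=5: u_5=29/50 ∈ [5/11, 34/55) → index 6
j=6: u_6=17/25 ∈ [34/55, 43/55) → index 7
j=7: u_7=39/50 ∈ [34/55, 43/55) → index 7
j=8: u_8=22/25 ∈ [46/55, 1) → index 9
j=9: u_9=49/50 ∈ [46/55, 1) → index 9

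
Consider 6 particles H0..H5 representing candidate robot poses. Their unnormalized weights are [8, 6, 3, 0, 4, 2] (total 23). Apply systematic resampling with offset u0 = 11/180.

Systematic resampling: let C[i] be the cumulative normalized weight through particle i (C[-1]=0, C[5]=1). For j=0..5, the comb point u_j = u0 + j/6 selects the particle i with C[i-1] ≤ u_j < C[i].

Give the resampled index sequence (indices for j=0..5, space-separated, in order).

C = [8/23, 14/23, 17/23, 17/23, 21/23, 1]
j=0: u_0=11/180 ∈ [0, 8/23) → index 0
j=1: u_1=41/180 ∈ [0, 8/23) → index 0
j=2: u_2=71/180 ∈ [8/23, 14/23) → index 1
j=3: u_3=101/180 ∈ [8/23, 14/23) → index 1
j=4: u_4=131/180 ∈ [14/23, 17/23) → index 2
j=5: u_5=161/180 ∈ [17/23, 21/23) → index 4

0 0 1 1 2 4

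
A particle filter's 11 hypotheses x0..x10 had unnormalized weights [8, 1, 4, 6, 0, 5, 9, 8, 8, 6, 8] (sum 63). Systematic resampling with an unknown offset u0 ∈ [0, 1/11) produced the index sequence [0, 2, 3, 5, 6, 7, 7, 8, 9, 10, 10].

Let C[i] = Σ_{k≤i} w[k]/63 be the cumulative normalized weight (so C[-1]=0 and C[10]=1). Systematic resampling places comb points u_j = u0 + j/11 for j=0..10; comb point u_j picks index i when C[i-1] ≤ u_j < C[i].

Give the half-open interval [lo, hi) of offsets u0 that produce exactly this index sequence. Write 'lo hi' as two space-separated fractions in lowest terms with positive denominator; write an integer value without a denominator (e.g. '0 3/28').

C = [8/63, 1/7, 13/63, 19/63, 19/63, 8/21, 11/21, 41/63, 7/9, 55/63, 1]
j=0 picked index 0: u0 ∈ [0, 8/63)
j=1 picked index 2: u0 ∈ [4/77, 80/693)
j=2 picked index 3: u0 ∈ [17/693, 83/693)
j=3 picked index 5: u0 ∈ [20/693, 25/231)
j=4 picked index 6: u0 ∈ [4/231, 37/231)
j=5 picked index 7: u0 ∈ [16/231, 136/693)
j=6 picked index 7: u0 ∈ [-5/231, 73/693)
j=7 picked index 8: u0 ∈ [10/693, 14/99)
j=8 picked index 9: u0 ∈ [5/99, 101/693)
j=9 picked index 10: u0 ∈ [38/693, 2/11)
j=10 picked index 10: u0 ∈ [-25/693, 1/11)
intersection: [16/231, 1/11)

16/231 1/11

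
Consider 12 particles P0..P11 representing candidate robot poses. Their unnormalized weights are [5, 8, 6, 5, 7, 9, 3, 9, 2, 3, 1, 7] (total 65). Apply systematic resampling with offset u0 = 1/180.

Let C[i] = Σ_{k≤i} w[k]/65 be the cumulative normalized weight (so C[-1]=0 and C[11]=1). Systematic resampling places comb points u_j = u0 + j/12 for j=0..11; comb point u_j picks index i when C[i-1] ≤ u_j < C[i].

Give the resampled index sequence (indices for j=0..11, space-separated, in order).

0 1 1 2 3 4 5 5 7 7 9 11

C = [1/13, 1/5, 19/65, 24/65, 31/65, 8/13, 43/65, 4/5, 54/65, 57/65, 58/65, 1]
j=0: u_0=1/180 ∈ [0, 1/13) → index 0
j=1: u_1=4/45 ∈ [1/13, 1/5) → index 1
j=2: u_2=31/180 ∈ [1/13, 1/5) → index 1
j=3: u_3=23/90 ∈ [1/5, 19/65) → index 2
j=4: u_4=61/180 ∈ [19/65, 24/65) → index 3
j=5: u_5=19/45 ∈ [24/65, 31/65) → index 4
j=6: u_6=91/180 ∈ [31/65, 8/13) → index 5
j=7: u_7=53/90 ∈ [31/65, 8/13) → index 5
j=8: u_8=121/180 ∈ [43/65, 4/5) → index 7
j=9: u_9=34/45 ∈ [43/65, 4/5) → index 7
j=10: u_10=151/180 ∈ [54/65, 57/65) → index 9
j=11: u_11=83/90 ∈ [58/65, 1) → index 11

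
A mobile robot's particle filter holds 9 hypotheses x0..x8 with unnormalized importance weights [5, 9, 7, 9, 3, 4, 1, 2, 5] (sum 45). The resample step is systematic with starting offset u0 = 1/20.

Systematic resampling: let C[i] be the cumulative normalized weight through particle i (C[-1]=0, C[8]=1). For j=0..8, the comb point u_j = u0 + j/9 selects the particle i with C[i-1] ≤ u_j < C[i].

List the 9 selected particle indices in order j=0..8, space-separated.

0 1 1 2 3 3 4 6 8

C = [1/9, 14/45, 7/15, 2/3, 11/15, 37/45, 38/45, 8/9, 1]
j=0: u_0=1/20 ∈ [0, 1/9) → index 0
j=1: u_1=29/180 ∈ [1/9, 14/45) → index 1
j=2: u_2=49/180 ∈ [1/9, 14/45) → index 1
j=3: u_3=23/60 ∈ [14/45, 7/15) → index 2
j=4: u_4=89/180 ∈ [7/15, 2/3) → index 3
j=5: u_5=109/180 ∈ [7/15, 2/3) → index 3
j=6: u_6=43/60 ∈ [2/3, 11/15) → index 4
j=7: u_7=149/180 ∈ [37/45, 38/45) → index 6
j=8: u_8=169/180 ∈ [8/9, 1) → index 8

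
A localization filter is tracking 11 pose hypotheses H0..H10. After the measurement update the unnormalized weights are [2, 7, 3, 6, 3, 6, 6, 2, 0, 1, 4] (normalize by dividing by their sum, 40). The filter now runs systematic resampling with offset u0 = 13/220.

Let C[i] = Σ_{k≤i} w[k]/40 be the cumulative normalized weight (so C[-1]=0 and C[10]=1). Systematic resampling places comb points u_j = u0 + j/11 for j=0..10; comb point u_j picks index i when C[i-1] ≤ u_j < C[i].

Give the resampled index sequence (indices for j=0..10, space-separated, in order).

C = [1/20, 9/40, 3/10, 9/20, 21/40, 27/40, 33/40, 7/8, 7/8, 9/10, 1]
j=0: u_0=13/220 ∈ [1/20, 9/40) → index 1
j=1: u_1=3/20 ∈ [1/20, 9/40) → index 1
j=2: u_2=53/220 ∈ [9/40, 3/10) → index 2
j=3: u_3=73/220 ∈ [3/10, 9/20) → index 3
j=4: u_4=93/220 ∈ [3/10, 9/20) → index 3
j=5: u_5=113/220 ∈ [9/20, 21/40) → index 4
j=6: u_6=133/220 ∈ [21/40, 27/40) → index 5
j=7: u_7=153/220 ∈ [27/40, 33/40) → index 6
j=8: u_8=173/220 ∈ [27/40, 33/40) → index 6
j=9: u_9=193/220 ∈ [7/8, 9/10) → index 9
j=10: u_10=213/220 ∈ [9/10, 1) → index 10

1 1 2 3 3 4 5 6 6 9 10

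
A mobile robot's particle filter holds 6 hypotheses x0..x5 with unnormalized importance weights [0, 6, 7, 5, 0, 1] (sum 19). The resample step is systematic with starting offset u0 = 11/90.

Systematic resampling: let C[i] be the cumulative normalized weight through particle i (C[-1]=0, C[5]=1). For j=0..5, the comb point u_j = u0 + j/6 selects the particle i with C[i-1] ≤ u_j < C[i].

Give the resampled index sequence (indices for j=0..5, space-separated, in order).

1 1 2 2 3 5

C = [0, 6/19, 13/19, 18/19, 18/19, 1]
j=0: u_0=11/90 ∈ [0, 6/19) → index 1
j=1: u_1=13/45 ∈ [0, 6/19) → index 1
j=2: u_2=41/90 ∈ [6/19, 13/19) → index 2
j=3: u_3=28/45 ∈ [6/19, 13/19) → index 2
j=4: u_4=71/90 ∈ [13/19, 18/19) → index 3
j=5: u_5=43/45 ∈ [18/19, 1) → index 5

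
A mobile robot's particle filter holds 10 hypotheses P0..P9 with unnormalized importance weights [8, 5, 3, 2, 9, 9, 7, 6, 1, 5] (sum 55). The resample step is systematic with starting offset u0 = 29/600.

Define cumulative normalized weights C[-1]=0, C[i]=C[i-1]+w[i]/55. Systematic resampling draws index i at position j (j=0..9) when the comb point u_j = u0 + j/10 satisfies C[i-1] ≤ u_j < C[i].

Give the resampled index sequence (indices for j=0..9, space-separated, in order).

0 1 2 4 4 5 5 6 7 9

C = [8/55, 13/55, 16/55, 18/55, 27/55, 36/55, 43/55, 49/55, 10/11, 1]
j=0: u_0=29/600 ∈ [0, 8/55) → index 0
j=1: u_1=89/600 ∈ [8/55, 13/55) → index 1
j=2: u_2=149/600 ∈ [13/55, 16/55) → index 2
j=3: u_3=209/600 ∈ [18/55, 27/55) → index 4
j=4: u_4=269/600 ∈ [18/55, 27/55) → index 4
j=5: u_5=329/600 ∈ [27/55, 36/55) → index 5
j=6: u_6=389/600 ∈ [27/55, 36/55) → index 5
j=7: u_7=449/600 ∈ [36/55, 43/55) → index 6
j=8: u_8=509/600 ∈ [43/55, 49/55) → index 7
j=9: u_9=569/600 ∈ [10/11, 1) → index 9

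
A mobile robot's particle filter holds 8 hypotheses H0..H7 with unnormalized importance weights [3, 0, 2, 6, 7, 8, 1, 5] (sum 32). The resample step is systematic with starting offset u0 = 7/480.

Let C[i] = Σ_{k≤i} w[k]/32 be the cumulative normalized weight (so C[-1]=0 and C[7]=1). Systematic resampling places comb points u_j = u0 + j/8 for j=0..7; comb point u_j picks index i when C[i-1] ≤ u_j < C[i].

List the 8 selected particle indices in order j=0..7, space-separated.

C = [3/32, 3/32, 5/32, 11/32, 9/16, 13/16, 27/32, 1]
j=0: u_0=7/480 ∈ [0, 3/32) → index 0
j=1: u_1=67/480 ∈ [3/32, 5/32) → index 2
j=2: u_2=127/480 ∈ [5/32, 11/32) → index 3
j=3: u_3=187/480 ∈ [11/32, 9/16) → index 4
j=4: u_4=247/480 ∈ [11/32, 9/16) → index 4
j=5: u_5=307/480 ∈ [9/16, 13/16) → index 5
j=6: u_6=367/480 ∈ [9/16, 13/16) → index 5
j=7: u_7=427/480 ∈ [27/32, 1) → index 7

0 2 3 4 4 5 5 7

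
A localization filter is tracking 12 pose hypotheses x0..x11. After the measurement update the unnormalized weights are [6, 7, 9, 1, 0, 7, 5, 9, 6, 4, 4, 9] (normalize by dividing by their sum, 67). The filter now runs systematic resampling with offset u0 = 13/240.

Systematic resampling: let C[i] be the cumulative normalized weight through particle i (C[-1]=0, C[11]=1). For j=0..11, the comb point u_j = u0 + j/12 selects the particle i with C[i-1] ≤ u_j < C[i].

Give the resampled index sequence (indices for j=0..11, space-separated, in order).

C = [6/67, 13/67, 22/67, 23/67, 23/67, 30/67, 35/67, 44/67, 50/67, 54/67, 58/67, 1]
j=0: u_0=13/240 ∈ [0, 6/67) → index 0
j=1: u_1=11/80 ∈ [6/67, 13/67) → index 1
j=2: u_2=53/240 ∈ [13/67, 22/67) → index 2
j=3: u_3=73/240 ∈ [13/67, 22/67) → index 2
j=4: u_4=31/80 ∈ [23/67, 30/67) → index 5
j=5: u_5=113/240 ∈ [30/67, 35/67) → index 6
j=6: u_6=133/240 ∈ [35/67, 44/67) → index 7
j=7: u_7=51/80 ∈ [35/67, 44/67) → index 7
j=8: u_8=173/240 ∈ [44/67, 50/67) → index 8
j=9: u_9=193/240 ∈ [50/67, 54/67) → index 9
j=10: u_10=71/80 ∈ [58/67, 1) → index 11
j=11: u_11=233/240 ∈ [58/67, 1) → index 11

0 1 2 2 5 6 7 7 8 9 11 11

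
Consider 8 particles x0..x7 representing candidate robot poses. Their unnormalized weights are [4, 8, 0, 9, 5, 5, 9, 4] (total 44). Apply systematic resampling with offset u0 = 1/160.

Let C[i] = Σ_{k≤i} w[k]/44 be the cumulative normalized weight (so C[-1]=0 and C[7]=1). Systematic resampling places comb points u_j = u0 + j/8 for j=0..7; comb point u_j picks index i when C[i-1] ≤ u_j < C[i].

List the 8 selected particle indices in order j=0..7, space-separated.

C = [1/11, 3/11, 3/11, 21/44, 13/22, 31/44, 10/11, 1]
j=0: u_0=1/160 ∈ [0, 1/11) → index 0
j=1: u_1=21/160 ∈ [1/11, 3/11) → index 1
j=2: u_2=41/160 ∈ [1/11, 3/11) → index 1
j=3: u_3=61/160 ∈ [3/11, 21/44) → index 3
j=4: u_4=81/160 ∈ [21/44, 13/22) → index 4
j=5: u_5=101/160 ∈ [13/22, 31/44) → index 5
j=6: u_6=121/160 ∈ [31/44, 10/11) → index 6
j=7: u_7=141/160 ∈ [31/44, 10/11) → index 6

0 1 1 3 4 5 6 6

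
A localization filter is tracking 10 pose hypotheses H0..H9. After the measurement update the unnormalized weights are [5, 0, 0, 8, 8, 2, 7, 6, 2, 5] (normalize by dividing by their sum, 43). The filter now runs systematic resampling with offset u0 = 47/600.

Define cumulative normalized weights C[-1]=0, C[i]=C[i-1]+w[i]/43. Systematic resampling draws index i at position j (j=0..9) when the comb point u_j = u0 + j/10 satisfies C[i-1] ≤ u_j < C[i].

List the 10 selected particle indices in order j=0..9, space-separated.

C = [5/43, 5/43, 5/43, 13/43, 21/43, 23/43, 30/43, 36/43, 38/43, 1]
j=0: u_0=47/600 ∈ [0, 5/43) → index 0
j=1: u_1=107/600 ∈ [5/43, 13/43) → index 3
j=2: u_2=167/600 ∈ [5/43, 13/43) → index 3
j=3: u_3=227/600 ∈ [13/43, 21/43) → index 4
j=4: u_4=287/600 ∈ [13/43, 21/43) → index 4
j=5: u_5=347/600 ∈ [23/43, 30/43) → index 6
j=6: u_6=407/600 ∈ [23/43, 30/43) → index 6
j=7: u_7=467/600 ∈ [30/43, 36/43) → index 7
j=8: u_8=527/600 ∈ [36/43, 38/43) → index 8
j=9: u_9=587/600 ∈ [38/43, 1) → index 9

0 3 3 4 4 6 6 7 8 9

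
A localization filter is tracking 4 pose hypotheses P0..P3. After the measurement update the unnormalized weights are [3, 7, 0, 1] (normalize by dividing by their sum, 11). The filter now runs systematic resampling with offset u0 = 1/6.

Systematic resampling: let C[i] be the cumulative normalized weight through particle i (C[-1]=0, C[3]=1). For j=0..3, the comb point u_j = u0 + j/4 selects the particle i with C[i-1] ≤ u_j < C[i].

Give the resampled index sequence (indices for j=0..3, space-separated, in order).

C = [3/11, 10/11, 10/11, 1]
j=0: u_0=1/6 ∈ [0, 3/11) → index 0
j=1: u_1=5/12 ∈ [3/11, 10/11) → index 1
j=2: u_2=2/3 ∈ [3/11, 10/11) → index 1
j=3: u_3=11/12 ∈ [10/11, 1) → index 3

0 1 1 3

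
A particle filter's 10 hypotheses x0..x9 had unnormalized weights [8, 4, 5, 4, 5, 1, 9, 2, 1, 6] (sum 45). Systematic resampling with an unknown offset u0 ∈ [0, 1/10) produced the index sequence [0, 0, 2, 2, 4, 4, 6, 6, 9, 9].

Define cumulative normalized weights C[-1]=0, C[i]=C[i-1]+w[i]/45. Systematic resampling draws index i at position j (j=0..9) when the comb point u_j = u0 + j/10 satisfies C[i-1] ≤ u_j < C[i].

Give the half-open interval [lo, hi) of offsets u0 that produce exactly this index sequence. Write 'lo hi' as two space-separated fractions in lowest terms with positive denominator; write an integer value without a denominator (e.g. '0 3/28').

C = [8/45, 4/15, 17/45, 7/15, 26/45, 3/5, 4/5, 38/45, 13/15, 1]
j=0 picked index 0: u0 ∈ [0, 8/45)
j=1 picked index 0: u0 ∈ [-1/10, 7/90)
j=2 picked index 2: u0 ∈ [1/15, 8/45)
j=3 picked index 2: u0 ∈ [-1/30, 7/90)
j=4 picked index 4: u0 ∈ [1/15, 8/45)
j=5 picked index 4: u0 ∈ [-1/30, 7/90)
j=6 picked index 6: u0 ∈ [0, 1/5)
j=7 picked index 6: u0 ∈ [-1/10, 1/10)
j=8 picked index 9: u0 ∈ [1/15, 1/5)
j=9 picked index 9: u0 ∈ [-1/30, 1/10)
intersection: [1/15, 7/90)

1/15 7/90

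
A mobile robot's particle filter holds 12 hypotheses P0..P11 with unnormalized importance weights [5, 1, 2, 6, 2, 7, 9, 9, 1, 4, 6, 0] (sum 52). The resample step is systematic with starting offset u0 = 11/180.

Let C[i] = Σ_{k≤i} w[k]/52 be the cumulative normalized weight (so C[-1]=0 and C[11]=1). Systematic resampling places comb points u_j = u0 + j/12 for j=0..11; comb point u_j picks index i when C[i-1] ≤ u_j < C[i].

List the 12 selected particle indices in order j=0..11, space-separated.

C = [5/52, 3/26, 2/13, 7/26, 4/13, 23/52, 8/13, 41/52, 21/26, 23/26, 1, 1]
j=0: u_0=11/180 ∈ [0, 5/52) → index 0
j=1: u_1=13/90 ∈ [3/26, 2/13) → index 2
j=2: u_2=41/180 ∈ [2/13, 7/26) → index 3
j=3: u_3=14/45 ∈ [4/13, 23/52) → index 5
j=4: u_4=71/180 ∈ [4/13, 23/52) → index 5
j=5: u_5=43/90 ∈ [23/52, 8/13) → index 6
j=6: u_6=101/180 ∈ [23/52, 8/13) → index 6
j=7: u_7=29/45 ∈ [8/13, 41/52) → index 7
j=8: u_8=131/180 ∈ [8/13, 41/52) → index 7
j=9: u_9=73/90 ∈ [21/26, 23/26) → index 9
j=10: u_10=161/180 ∈ [23/26, 1) → index 10
j=11: u_11=44/45 ∈ [23/26, 1) → index 10

0 2 3 5 5 6 6 7 7 9 10 10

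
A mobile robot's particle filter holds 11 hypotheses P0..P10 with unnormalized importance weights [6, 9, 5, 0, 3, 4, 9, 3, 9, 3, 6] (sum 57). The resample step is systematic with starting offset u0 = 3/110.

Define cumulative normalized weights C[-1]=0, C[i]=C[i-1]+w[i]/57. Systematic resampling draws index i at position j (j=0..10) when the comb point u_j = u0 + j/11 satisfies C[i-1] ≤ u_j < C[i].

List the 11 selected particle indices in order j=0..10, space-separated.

C = [2/19, 5/19, 20/57, 20/57, 23/57, 9/19, 12/19, 13/19, 16/19, 17/19, 1]
j=0: u_0=3/110 ∈ [0, 2/19) → index 0
j=1: u_1=13/110 ∈ [2/19, 5/19) → index 1
j=2: u_2=23/110 ∈ [2/19, 5/19) → index 1
j=3: u_3=3/10 ∈ [5/19, 20/57) → index 2
j=4: u_4=43/110 ∈ [20/57, 23/57) → index 4
j=5: u_5=53/110 ∈ [9/19, 12/19) → index 6
j=6: u_6=63/110 ∈ [9/19, 12/19) → index 6
j=7: u_7=73/110 ∈ [12/19, 13/19) → index 7
j=8: u_8=83/110 ∈ [13/19, 16/19) → index 8
j=9: u_9=93/110 ∈ [16/19, 17/19) → index 9
j=10: u_10=103/110 ∈ [17/19, 1) → index 10

0 1 1 2 4 6 6 7 8 9 10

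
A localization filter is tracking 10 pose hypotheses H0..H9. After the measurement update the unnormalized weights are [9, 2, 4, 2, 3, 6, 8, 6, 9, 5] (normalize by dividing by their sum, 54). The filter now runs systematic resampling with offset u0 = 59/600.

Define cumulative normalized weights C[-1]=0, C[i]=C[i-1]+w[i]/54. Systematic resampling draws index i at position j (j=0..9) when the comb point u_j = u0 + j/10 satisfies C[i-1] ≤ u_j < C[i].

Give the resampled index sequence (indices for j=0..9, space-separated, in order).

0 1 3 5 6 6 7 8 8 9

C = [1/6, 11/54, 5/18, 17/54, 10/27, 13/27, 17/27, 20/27, 49/54, 1]
j=0: u_0=59/600 ∈ [0, 1/6) → index 0
j=1: u_1=119/600 ∈ [1/6, 11/54) → index 1
j=2: u_2=179/600 ∈ [5/18, 17/54) → index 3
j=3: u_3=239/600 ∈ [10/27, 13/27) → index 5
j=4: u_4=299/600 ∈ [13/27, 17/27) → index 6
j=5: u_5=359/600 ∈ [13/27, 17/27) → index 6
j=6: u_6=419/600 ∈ [17/27, 20/27) → index 7
j=7: u_7=479/600 ∈ [20/27, 49/54) → index 8
j=8: u_8=539/600 ∈ [20/27, 49/54) → index 8
j=9: u_9=599/600 ∈ [49/54, 1) → index 9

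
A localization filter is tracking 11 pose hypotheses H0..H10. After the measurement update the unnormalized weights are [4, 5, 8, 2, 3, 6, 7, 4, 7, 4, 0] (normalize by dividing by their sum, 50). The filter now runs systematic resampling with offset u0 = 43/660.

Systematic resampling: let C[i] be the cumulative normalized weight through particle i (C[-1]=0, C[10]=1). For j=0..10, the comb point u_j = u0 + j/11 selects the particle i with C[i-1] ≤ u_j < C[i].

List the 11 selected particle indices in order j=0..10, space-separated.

C = [2/25, 9/50, 17/50, 19/50, 11/25, 14/25, 7/10, 39/50, 23/25, 1, 1]
j=0: u_0=43/660 ∈ [0, 2/25) → index 0
j=1: u_1=103/660 ∈ [2/25, 9/50) → index 1
j=2: u_2=163/660 ∈ [9/50, 17/50) → index 2
j=3: u_3=223/660 ∈ [9/50, 17/50) → index 2
j=4: u_4=283/660 ∈ [19/50, 11/25) → index 4
j=5: u_5=343/660 ∈ [11/25, 14/25) → index 5
j=6: u_6=403/660 ∈ [14/25, 7/10) → index 6
j=7: u_7=463/660 ∈ [7/10, 39/50) → index 7
j=8: u_8=523/660 ∈ [39/50, 23/25) → index 8
j=9: u_9=53/60 ∈ [39/50, 23/25) → index 8
j=10: u_10=643/660 ∈ [23/25, 1) → index 9

0 1 2 2 4 5 6 7 8 8 9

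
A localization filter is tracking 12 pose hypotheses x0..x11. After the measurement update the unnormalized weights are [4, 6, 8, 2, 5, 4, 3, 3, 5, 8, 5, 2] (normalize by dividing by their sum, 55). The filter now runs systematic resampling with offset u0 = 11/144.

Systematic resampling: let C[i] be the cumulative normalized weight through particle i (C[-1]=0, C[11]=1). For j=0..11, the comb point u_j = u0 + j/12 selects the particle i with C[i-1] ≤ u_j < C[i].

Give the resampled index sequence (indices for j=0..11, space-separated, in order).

1 1 2 2 4 5 6 8 9 9 10 11

C = [4/55, 2/11, 18/55, 4/11, 5/11, 29/55, 32/55, 7/11, 8/11, 48/55, 53/55, 1]
j=0: u_0=11/144 ∈ [4/55, 2/11) → index 1
j=1: u_1=23/144 ∈ [4/55, 2/11) → index 1
j=2: u_2=35/144 ∈ [2/11, 18/55) → index 2
j=3: u_3=47/144 ∈ [2/11, 18/55) → index 2
j=4: u_4=59/144 ∈ [4/11, 5/11) → index 4
j=5: u_5=71/144 ∈ [5/11, 29/55) → index 5
j=6: u_6=83/144 ∈ [29/55, 32/55) → index 6
j=7: u_7=95/144 ∈ [7/11, 8/11) → index 8
j=8: u_8=107/144 ∈ [8/11, 48/55) → index 9
j=9: u_9=119/144 ∈ [8/11, 48/55) → index 9
j=10: u_10=131/144 ∈ [48/55, 53/55) → index 10
j=11: u_11=143/144 ∈ [53/55, 1) → index 11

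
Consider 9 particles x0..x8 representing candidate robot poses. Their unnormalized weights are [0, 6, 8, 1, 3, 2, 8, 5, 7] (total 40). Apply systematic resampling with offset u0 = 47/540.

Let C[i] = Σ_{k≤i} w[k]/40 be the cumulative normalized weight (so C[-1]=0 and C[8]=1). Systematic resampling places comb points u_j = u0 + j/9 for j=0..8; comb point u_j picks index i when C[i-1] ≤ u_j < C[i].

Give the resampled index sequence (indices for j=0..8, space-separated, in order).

C = [0, 3/20, 7/20, 3/8, 9/20, 1/2, 7/10, 33/40, 1]
j=0: u_0=47/540 ∈ [0, 3/20) → index 1
j=1: u_1=107/540 ∈ [3/20, 7/20) → index 2
j=2: u_2=167/540 ∈ [3/20, 7/20) → index 2
j=3: u_3=227/540 ∈ [3/8, 9/20) → index 4
j=4: u_4=287/540 ∈ [1/2, 7/10) → index 6
j=5: u_5=347/540 ∈ [1/2, 7/10) → index 6
j=6: u_6=407/540 ∈ [7/10, 33/40) → index 7
j=7: u_7=467/540 ∈ [33/40, 1) → index 8
j=8: u_8=527/540 ∈ [33/40, 1) → index 8

1 2 2 4 6 6 7 8 8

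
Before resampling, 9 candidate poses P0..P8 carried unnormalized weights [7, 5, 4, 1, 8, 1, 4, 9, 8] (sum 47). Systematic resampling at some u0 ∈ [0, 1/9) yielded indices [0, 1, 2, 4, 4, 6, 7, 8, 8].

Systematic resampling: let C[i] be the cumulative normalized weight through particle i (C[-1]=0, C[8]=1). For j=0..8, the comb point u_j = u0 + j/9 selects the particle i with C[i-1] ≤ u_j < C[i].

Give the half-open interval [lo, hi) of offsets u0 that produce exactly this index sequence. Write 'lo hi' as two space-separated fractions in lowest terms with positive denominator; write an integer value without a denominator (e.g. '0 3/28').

22/423 35/423

C = [7/47, 12/47, 16/47, 17/47, 25/47, 26/47, 30/47, 39/47, 1]
j=0 picked index 0: u0 ∈ [0, 7/47)
j=1 picked index 1: u0 ∈ [16/423, 61/423)
j=2 picked index 2: u0 ∈ [14/423, 50/423)
j=3 picked index 4: u0 ∈ [4/141, 28/141)
j=4 picked index 4: u0 ∈ [-35/423, 37/423)
j=5 picked index 6: u0 ∈ [-1/423, 35/423)
j=6 picked index 7: u0 ∈ [-4/141, 23/141)
j=7 picked index 8: u0 ∈ [22/423, 2/9)
j=8 picked index 8: u0 ∈ [-25/423, 1/9)
intersection: [22/423, 35/423)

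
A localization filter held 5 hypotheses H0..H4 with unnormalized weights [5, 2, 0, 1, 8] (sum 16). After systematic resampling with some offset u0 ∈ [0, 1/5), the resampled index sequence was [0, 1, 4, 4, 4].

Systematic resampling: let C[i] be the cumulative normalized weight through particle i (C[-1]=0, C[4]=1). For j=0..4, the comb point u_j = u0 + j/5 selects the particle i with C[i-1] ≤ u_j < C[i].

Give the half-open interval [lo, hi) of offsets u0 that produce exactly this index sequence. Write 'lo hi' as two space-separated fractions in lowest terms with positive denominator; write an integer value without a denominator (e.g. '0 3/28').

C = [5/16, 7/16, 7/16, 1/2, 1]
j=0 picked index 0: u0 ∈ [0, 5/16)
j=1 picked index 1: u0 ∈ [9/80, 19/80)
j=2 picked index 4: u0 ∈ [1/10, 3/5)
j=3 picked index 4: u0 ∈ [-1/10, 2/5)
j=4 picked index 4: u0 ∈ [-3/10, 1/5)
intersection: [9/80, 1/5)

9/80 1/5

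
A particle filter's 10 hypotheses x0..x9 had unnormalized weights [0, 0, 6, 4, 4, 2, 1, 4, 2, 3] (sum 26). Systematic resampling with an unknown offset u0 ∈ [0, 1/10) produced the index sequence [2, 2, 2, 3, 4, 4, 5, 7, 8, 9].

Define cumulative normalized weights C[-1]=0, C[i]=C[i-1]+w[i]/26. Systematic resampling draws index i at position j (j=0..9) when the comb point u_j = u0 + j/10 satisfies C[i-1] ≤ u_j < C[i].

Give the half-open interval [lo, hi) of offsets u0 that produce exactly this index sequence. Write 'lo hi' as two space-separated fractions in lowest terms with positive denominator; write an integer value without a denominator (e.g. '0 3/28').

C = [0, 0, 3/13, 5/13, 7/13, 8/13, 17/26, 21/26, 23/26, 1]
j=0 picked index 2: u0 ∈ [0, 3/13)
j=1 picked index 2: u0 ∈ [-1/10, 17/130)
j=2 picked index 2: u0 ∈ [-1/5, 2/65)
j=3 picked index 3: u0 ∈ [-9/130, 11/130)
j=4 picked index 4: u0 ∈ [-1/65, 9/65)
j=5 picked index 4: u0 ∈ [-3/26, 1/26)
j=6 picked index 5: u0 ∈ [-4/65, 1/65)
j=7 picked index 7: u0 ∈ [-3/65, 7/65)
j=8 picked index 8: u0 ∈ [1/130, 11/130)
j=9 picked index 9: u0 ∈ [-1/65, 1/10)
intersection: [1/130, 1/65)

1/130 1/65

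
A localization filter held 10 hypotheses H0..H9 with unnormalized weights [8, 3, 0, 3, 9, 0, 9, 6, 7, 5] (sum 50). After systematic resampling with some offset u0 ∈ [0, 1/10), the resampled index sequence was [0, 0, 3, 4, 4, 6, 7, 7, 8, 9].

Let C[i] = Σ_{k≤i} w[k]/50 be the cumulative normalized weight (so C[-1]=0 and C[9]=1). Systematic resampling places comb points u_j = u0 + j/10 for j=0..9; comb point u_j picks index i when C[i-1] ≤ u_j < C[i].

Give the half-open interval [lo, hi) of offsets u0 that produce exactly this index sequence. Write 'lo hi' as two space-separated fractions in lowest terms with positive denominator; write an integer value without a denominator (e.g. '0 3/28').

1/25 3/50

C = [4/25, 11/50, 11/50, 7/25, 23/50, 23/50, 16/25, 19/25, 9/10, 1]
j=0 picked index 0: u0 ∈ [0, 4/25)
j=1 picked index 0: u0 ∈ [-1/10, 3/50)
j=2 picked index 3: u0 ∈ [1/50, 2/25)
j=3 picked index 4: u0 ∈ [-1/50, 4/25)
j=4 picked index 4: u0 ∈ [-3/25, 3/50)
j=5 picked index 6: u0 ∈ [-1/25, 7/50)
j=6 picked index 7: u0 ∈ [1/25, 4/25)
j=7 picked index 7: u0 ∈ [-3/50, 3/50)
j=8 picked index 8: u0 ∈ [-1/25, 1/10)
j=9 picked index 9: u0 ∈ [0, 1/10)
intersection: [1/25, 3/50)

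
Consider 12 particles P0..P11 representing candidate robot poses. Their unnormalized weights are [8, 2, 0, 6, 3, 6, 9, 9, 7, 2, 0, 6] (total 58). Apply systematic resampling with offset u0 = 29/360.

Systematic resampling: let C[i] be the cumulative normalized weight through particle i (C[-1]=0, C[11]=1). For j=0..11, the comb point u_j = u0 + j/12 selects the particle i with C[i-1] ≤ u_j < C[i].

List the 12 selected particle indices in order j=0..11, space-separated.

C = [4/29, 5/29, 5/29, 8/29, 19/58, 25/58, 17/29, 43/58, 25/29, 26/29, 26/29, 1]
j=0: u_0=29/360 ∈ [0, 4/29) → index 0
j=1: u_1=59/360 ∈ [4/29, 5/29) → index 1
j=2: u_2=89/360 ∈ [5/29, 8/29) → index 3
j=3: u_3=119/360 ∈ [19/58, 25/58) → index 5
j=4: u_4=149/360 ∈ [19/58, 25/58) → index 5
j=5: u_5=179/360 ∈ [25/58, 17/29) → index 6
j=6: u_6=209/360 ∈ [25/58, 17/29) → index 6
j=7: u_7=239/360 ∈ [17/29, 43/58) → index 7
j=8: u_8=269/360 ∈ [43/58, 25/29) → index 8
j=9: u_9=299/360 ∈ [43/58, 25/29) → index 8
j=10: u_10=329/360 ∈ [26/29, 1) → index 11
j=11: u_11=359/360 ∈ [26/29, 1) → index 11

0 1 3 5 5 6 6 7 8 8 11 11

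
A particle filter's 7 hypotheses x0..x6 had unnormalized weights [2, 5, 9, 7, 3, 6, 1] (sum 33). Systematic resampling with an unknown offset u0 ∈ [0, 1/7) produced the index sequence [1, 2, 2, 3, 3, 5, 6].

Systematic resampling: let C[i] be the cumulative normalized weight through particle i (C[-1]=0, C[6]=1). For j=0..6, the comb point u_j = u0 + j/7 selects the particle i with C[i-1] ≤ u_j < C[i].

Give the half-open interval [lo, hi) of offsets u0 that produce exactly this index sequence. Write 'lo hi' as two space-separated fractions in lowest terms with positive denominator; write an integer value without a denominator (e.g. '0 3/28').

C = [2/33, 7/33, 16/33, 23/33, 26/33, 32/33, 1]
j=0 picked index 1: u0 ∈ [2/33, 7/33)
j=1 picked index 2: u0 ∈ [16/231, 79/231)
j=2 picked index 2: u0 ∈ [-17/231, 46/231)
j=3 picked index 3: u0 ∈ [13/231, 62/231)
j=4 picked index 3: u0 ∈ [-20/231, 29/231)
j=5 picked index 5: u0 ∈ [17/231, 59/231)
j=6 picked index 6: u0 ∈ [26/231, 1/7)
intersection: [26/231, 29/231)

26/231 29/231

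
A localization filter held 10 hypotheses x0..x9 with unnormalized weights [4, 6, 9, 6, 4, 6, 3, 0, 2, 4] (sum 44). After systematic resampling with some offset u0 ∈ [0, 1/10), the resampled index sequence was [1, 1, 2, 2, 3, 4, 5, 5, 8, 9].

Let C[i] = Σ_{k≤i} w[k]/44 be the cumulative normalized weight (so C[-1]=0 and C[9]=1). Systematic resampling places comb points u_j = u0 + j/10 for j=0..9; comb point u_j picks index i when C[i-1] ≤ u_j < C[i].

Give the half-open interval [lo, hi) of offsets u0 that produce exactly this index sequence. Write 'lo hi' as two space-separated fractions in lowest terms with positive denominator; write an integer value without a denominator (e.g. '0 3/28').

C = [1/11, 5/22, 19/44, 25/44, 29/44, 35/44, 19/22, 19/22, 10/11, 1]
j=0 picked index 1: u0 ∈ [1/11, 5/22)
j=1 picked index 1: u0 ∈ [-1/110, 7/55)
j=2 picked index 2: u0 ∈ [3/110, 51/220)
j=3 picked index 2: u0 ∈ [-4/55, 29/220)
j=4 picked index 3: u0 ∈ [7/220, 37/220)
j=5 picked index 4: u0 ∈ [3/44, 7/44)
j=6 picked index 5: u0 ∈ [13/220, 43/220)
j=7 picked index 5: u0 ∈ [-9/220, 21/220)
j=8 picked index 8: u0 ∈ [7/110, 6/55)
j=9 picked index 9: u0 ∈ [1/110, 1/10)
intersection: [1/11, 21/220)

1/11 21/220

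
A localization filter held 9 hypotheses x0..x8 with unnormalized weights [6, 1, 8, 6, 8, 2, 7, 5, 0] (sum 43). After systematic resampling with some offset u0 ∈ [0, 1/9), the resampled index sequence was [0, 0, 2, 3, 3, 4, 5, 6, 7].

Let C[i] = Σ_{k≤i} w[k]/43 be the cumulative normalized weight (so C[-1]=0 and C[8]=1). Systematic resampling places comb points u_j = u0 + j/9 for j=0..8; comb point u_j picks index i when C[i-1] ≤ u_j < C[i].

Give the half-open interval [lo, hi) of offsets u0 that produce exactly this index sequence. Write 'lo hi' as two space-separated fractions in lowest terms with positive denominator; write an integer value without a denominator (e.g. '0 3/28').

2/129 11/387

C = [6/43, 7/43, 15/43, 21/43, 29/43, 31/43, 38/43, 1, 1]
j=0 picked index 0: u0 ∈ [0, 6/43)
j=1 picked index 0: u0 ∈ [-1/9, 11/387)
j=2 picked index 2: u0 ∈ [-23/387, 49/387)
j=3 picked index 3: u0 ∈ [2/129, 20/129)
j=4 picked index 3: u0 ∈ [-37/387, 17/387)
j=5 picked index 4: u0 ∈ [-26/387, 46/387)
j=6 picked index 5: u0 ∈ [1/129, 7/129)
j=7 picked index 6: u0 ∈ [-22/387, 41/387)
j=8 picked index 7: u0 ∈ [-2/387, 1/9)
intersection: [2/129, 11/387)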